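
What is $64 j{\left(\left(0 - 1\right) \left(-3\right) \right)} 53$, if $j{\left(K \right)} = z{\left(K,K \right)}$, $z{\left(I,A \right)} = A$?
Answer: $10176$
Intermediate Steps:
$j{\left(K \right)} = K$
$64 j{\left(\left(0 - 1\right) \left(-3\right) \right)} 53 = 64 \left(0 - 1\right) \left(-3\right) 53 = 64 \left(\left(-1\right) \left(-3\right)\right) 53 = 64 \cdot 3 \cdot 53 = 192 \cdot 53 = 10176$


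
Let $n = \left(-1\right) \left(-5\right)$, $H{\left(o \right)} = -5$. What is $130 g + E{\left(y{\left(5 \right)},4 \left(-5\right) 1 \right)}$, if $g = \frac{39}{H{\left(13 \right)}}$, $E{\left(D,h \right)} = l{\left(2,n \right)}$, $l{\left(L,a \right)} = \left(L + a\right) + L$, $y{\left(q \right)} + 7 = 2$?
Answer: $-1005$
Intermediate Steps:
$y{\left(q \right)} = -5$ ($y{\left(q \right)} = -7 + 2 = -5$)
$n = 5$
$l{\left(L,a \right)} = a + 2 L$
$E{\left(D,h \right)} = 9$ ($E{\left(D,h \right)} = 5 + 2 \cdot 2 = 5 + 4 = 9$)
$g = - \frac{39}{5}$ ($g = \frac{39}{-5} = 39 \left(- \frac{1}{5}\right) = - \frac{39}{5} \approx -7.8$)
$130 g + E{\left(y{\left(5 \right)},4 \left(-5\right) 1 \right)} = 130 \left(- \frac{39}{5}\right) + 9 = -1014 + 9 = -1005$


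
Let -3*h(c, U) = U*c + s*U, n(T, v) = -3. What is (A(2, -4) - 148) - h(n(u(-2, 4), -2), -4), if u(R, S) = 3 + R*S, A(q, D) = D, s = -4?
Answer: -428/3 ≈ -142.67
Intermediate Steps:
h(c, U) = 4*U/3 - U*c/3 (h(c, U) = -(U*c - 4*U)/3 = -(-4*U + U*c)/3 = 4*U/3 - U*c/3)
(A(2, -4) - 148) - h(n(u(-2, 4), -2), -4) = (-4 - 148) - (-4)*(4 - 1*(-3))/3 = -152 - (-4)*(4 + 3)/3 = -152 - (-4)*7/3 = -152 - 1*(-28/3) = -152 + 28/3 = -428/3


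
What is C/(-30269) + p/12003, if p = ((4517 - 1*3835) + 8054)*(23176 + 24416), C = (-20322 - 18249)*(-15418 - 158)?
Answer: 1791188900280/121106269 ≈ 14790.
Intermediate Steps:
C = 600781896 (C = -38571*(-15576) = 600781896)
p = 415763712 (p = ((4517 - 3835) + 8054)*47592 = (682 + 8054)*47592 = 8736*47592 = 415763712)
C/(-30269) + p/12003 = 600781896/(-30269) + 415763712/12003 = 600781896*(-1/30269) + 415763712*(1/12003) = -600781896/30269 + 138587904/4001 = 1791188900280/121106269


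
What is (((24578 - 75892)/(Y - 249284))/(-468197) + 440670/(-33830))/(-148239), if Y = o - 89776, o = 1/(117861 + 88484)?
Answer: 84910951795788647323/966306024427923546295383 ≈ 8.7872e-5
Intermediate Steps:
o = 1/206345 ≈ 4.8463e-6
Y = -18524828719/206345 (Y = 1/206345 - 89776 = -18524828719/206345 ≈ -89776.)
(((24578 - 75892)/(Y - 249284))/(-468197) + 440670/(-33830))/(-148239) = (((24578 - 75892)/(-18524828719/206345 - 249284))/(-468197) + 440670/(-33830))/(-148239) = (-51314/(-69963335699/206345)*(-1/468197) + 440670*(-1/33830))*(-1/148239) = (-51314*(-206345/69963335699)*(-1/468197) - 44067/3383)*(-1/148239) = ((10588387330/69963335699)*(-1/468197) - 44067/3383)*(-1/148239) = (-10588387330/32756623884264703 - 44067/3383)*(-1/148239) = -84910951795788647323/6518568152968675897*(-1/148239) = 84910951795788647323/966306024427923546295383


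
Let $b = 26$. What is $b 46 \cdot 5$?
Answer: $5980$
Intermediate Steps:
$b 46 \cdot 5 = 26 \cdot 46 \cdot 5 = 1196 \cdot 5 = 5980$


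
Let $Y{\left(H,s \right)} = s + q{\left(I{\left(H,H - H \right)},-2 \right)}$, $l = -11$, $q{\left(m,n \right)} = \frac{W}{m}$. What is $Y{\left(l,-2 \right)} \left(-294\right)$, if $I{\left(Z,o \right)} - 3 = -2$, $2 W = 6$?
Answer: $-294$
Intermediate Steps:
$W = 3$ ($W = \frac{1}{2} \cdot 6 = 3$)
$I{\left(Z,o \right)} = 1$ ($I{\left(Z,o \right)} = 3 - 2 = 1$)
$q{\left(m,n \right)} = \frac{3}{m}$
$Y{\left(H,s \right)} = 3 + s$ ($Y{\left(H,s \right)} = s + \frac{3}{1} = s + 3 \cdot 1 = s + 3 = 3 + s$)
$Y{\left(l,-2 \right)} \left(-294\right) = \left(3 - 2\right) \left(-294\right) = 1 \left(-294\right) = -294$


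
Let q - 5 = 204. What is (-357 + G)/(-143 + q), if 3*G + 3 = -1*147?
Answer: -37/6 ≈ -6.1667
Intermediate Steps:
q = 209 (q = 5 + 204 = 209)
G = -50 (G = -1 + (-1*147)/3 = -1 + (⅓)*(-147) = -1 - 49 = -50)
(-357 + G)/(-143 + q) = (-357 - 50)/(-143 + 209) = -407/66 = -407*1/66 = -37/6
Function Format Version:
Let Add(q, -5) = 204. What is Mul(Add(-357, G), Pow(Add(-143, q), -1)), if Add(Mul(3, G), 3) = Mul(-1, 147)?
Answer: Rational(-37, 6) ≈ -6.1667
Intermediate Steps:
q = 209 (q = Add(5, 204) = 209)
G = -50 (G = Add(-1, Mul(Rational(1, 3), Mul(-1, 147))) = Add(-1, Mul(Rational(1, 3), -147)) = Add(-1, -49) = -50)
Mul(Add(-357, G), Pow(Add(-143, q), -1)) = Mul(Add(-357, -50), Pow(Add(-143, 209), -1)) = Mul(-407, Pow(66, -1)) = Mul(-407, Rational(1, 66)) = Rational(-37, 6)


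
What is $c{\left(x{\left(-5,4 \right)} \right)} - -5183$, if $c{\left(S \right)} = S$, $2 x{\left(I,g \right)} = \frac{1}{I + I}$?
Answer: $\frac{103659}{20} \approx 5183.0$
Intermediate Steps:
$x{\left(I,g \right)} = \frac{1}{4 I}$ ($x{\left(I,g \right)} = \frac{1}{2 \left(I + I\right)} = \frac{1}{2 \cdot 2 I} = \frac{\frac{1}{2} \frac{1}{I}}{2} = \frac{1}{4 I}$)
$c{\left(x{\left(-5,4 \right)} \right)} - -5183 = \frac{1}{4 \left(-5\right)} - -5183 = \frac{1}{4} \left(- \frac{1}{5}\right) + 5183 = - \frac{1}{20} + 5183 = \frac{103659}{20}$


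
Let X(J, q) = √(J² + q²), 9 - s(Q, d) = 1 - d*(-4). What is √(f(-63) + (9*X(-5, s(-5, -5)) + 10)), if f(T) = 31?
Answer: √(41 + 9*√809) ≈ 17.233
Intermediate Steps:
s(Q, d) = 8 - 4*d (s(Q, d) = 9 - (1 - d*(-4)) = 9 - (1 - (-4)*d) = 9 - (1 + 4*d) = 9 + (-1 - 4*d) = 8 - 4*d)
√(f(-63) + (9*X(-5, s(-5, -5)) + 10)) = √(31 + (9*√((-5)² + (8 - 4*(-5))²) + 10)) = √(31 + (9*√(25 + (8 + 20)²) + 10)) = √(31 + (9*√(25 + 28²) + 10)) = √(31 + (9*√(25 + 784) + 10)) = √(31 + (9*√809 + 10)) = √(31 + (10 + 9*√809)) = √(41 + 9*√809)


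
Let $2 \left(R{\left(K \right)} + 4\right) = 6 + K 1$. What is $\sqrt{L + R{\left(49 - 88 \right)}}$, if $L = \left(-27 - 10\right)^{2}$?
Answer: $\frac{\sqrt{5394}}{2} \approx 36.722$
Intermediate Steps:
$R{\left(K \right)} = -1 + \frac{K}{2}$ ($R{\left(K \right)} = -4 + \frac{6 + K 1}{2} = -4 + \frac{6 + K}{2} = -4 + \left(3 + \frac{K}{2}\right) = -1 + \frac{K}{2}$)
$L = 1369$ ($L = \left(-37\right)^{2} = 1369$)
$\sqrt{L + R{\left(49 - 88 \right)}} = \sqrt{1369 + \left(-1 + \frac{49 - 88}{2}\right)} = \sqrt{1369 + \left(-1 + \frac{1}{2} \left(-39\right)\right)} = \sqrt{1369 - \frac{41}{2}} = \sqrt{\frac{2697}{2}} = \frac{\sqrt{5394}}{2}$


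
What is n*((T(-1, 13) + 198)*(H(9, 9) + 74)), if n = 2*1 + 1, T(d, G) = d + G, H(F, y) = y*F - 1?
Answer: 97020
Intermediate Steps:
H(F, y) = -1 + F*y (H(F, y) = F*y - 1 = -1 + F*y)
T(d, G) = G + d
n = 3 (n = 2 + 1 = 3)
n*((T(-1, 13) + 198)*(H(9, 9) + 74)) = 3*(((13 - 1) + 198)*((-1 + 9*9) + 74)) = 3*((12 + 198)*((-1 + 81) + 74)) = 3*(210*(80 + 74)) = 3*(210*154) = 3*32340 = 97020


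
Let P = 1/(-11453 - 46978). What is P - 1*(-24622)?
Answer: 1438688081/58431 ≈ 24622.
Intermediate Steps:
P = -1/58431 (P = 1/(-58431) = -1/58431 ≈ -1.7114e-5)
P - 1*(-24622) = -1/58431 - 1*(-24622) = -1/58431 + 24622 = 1438688081/58431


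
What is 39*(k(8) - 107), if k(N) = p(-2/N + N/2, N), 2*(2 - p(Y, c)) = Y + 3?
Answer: -33813/8 ≈ -4226.6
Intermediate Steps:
p(Y, c) = ½ - Y/2 (p(Y, c) = 2 - (Y + 3)/2 = 2 - (3 + Y)/2 = 2 + (-3/2 - Y/2) = ½ - Y/2)
k(N) = ½ + 1/N - N/4 (k(N) = ½ - (-2/N + N/2)/2 = ½ - (N/2 - 2/N)/2 = ½ + (1/N - N/4) = ½ + 1/N - N/4)
39*(k(8) - 107) = 39*((½ + 1/8 - ¼*8) - 107) = 39*((½ + ⅛ - 2) - 107) = 39*(-11/8 - 107) = 39*(-867/8) = -33813/8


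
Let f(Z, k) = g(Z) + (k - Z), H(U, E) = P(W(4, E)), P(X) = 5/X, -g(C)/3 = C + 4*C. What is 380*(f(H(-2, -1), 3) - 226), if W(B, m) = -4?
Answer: -77140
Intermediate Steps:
g(C) = -15*C (g(C) = -3*(C + 4*C) = -15*C)
H(U, E) = -5/4 (H(U, E) = 5/(-4) = 5*(-1/4) = -5/4)
f(Z, k) = k - 16*Z (f(Z, k) = -15*Z + (k - Z) = k - 16*Z)
380*(f(H(-2, -1), 3) - 226) = 380*((3 - 16*(-5/4)) - 226) = 380*((3 + 20) - 226) = 380*(23 - 226) = 380*(-203) = -77140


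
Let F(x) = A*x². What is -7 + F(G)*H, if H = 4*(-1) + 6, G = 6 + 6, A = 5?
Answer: 1433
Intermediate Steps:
G = 12
H = 2 (H = -4 + 6 = 2)
F(x) = 5*x²
-7 + F(G)*H = -7 + (5*12²)*2 = -7 + (5*144)*2 = -7 + 720*2 = -7 + 1440 = 1433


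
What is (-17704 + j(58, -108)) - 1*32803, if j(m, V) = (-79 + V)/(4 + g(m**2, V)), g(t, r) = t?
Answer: -170107763/3368 ≈ -50507.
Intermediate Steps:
j(m, V) = (-79 + V)/(4 + m**2)
(-17704 + j(58, -108)) - 1*32803 = (-17704 + (-79 - 108)/(4 + 58**2)) - 1*32803 = (-17704 - 187/(4 + 3364)) - 32803 = (-17704 - 187/3368) - 32803 = -59627259/3368 - 32803 = -170107763/3368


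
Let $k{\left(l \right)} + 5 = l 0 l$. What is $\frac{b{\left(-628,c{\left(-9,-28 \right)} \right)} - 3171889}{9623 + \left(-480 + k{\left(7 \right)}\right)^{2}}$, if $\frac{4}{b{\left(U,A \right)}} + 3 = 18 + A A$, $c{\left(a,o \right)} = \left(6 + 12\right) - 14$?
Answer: $- \frac{32776185}{2530096} \approx -12.955$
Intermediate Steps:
$c{\left(a,o \right)} = 4$ ($c{\left(a,o \right)} = 18 - 14 = 4$)
$k{\left(l \right)} = -5$ ($k{\left(l \right)} = -5 + l 0 l = -5 + 0 l = -5 + 0 = -5$)
$b{\left(U,A \right)} = \frac{4}{15 + A^{2}}$ ($b{\left(U,A \right)} = \frac{4}{-3 + \left(18 + A A\right)} = \frac{4}{-3 + \left(18 + A^{2}\right)} = \frac{4}{15 + A^{2}}$)
$\frac{b{\left(-628,c{\left(-9,-28 \right)} \right)} - 3171889}{9623 + \left(-480 + k{\left(7 \right)}\right)^{2}} = \frac{\frac{4}{15 + 4^{2}} - 3171889}{9623 + \left(-480 - 5\right)^{2}} = \frac{\frac{4}{15 + 16} - 3171889}{9623 + \left(-485\right)^{2}} = \frac{\frac{4}{31} - 3171889}{9623 + 235225} = \frac{4 \cdot \frac{1}{31} - 3171889}{244848} = \left(\frac{4}{31} - 3171889\right) \frac{1}{244848} = \left(- \frac{98328555}{31}\right) \frac{1}{244848} = - \frac{32776185}{2530096}$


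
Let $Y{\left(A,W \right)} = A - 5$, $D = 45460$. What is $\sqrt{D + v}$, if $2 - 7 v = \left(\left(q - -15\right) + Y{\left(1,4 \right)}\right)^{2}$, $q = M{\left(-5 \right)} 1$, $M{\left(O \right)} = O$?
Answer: $\frac{3 \sqrt{247478}}{7} \approx 213.2$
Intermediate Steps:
$q = -5$ ($q = \left(-5\right) 1 = -5$)
$Y{\left(A,W \right)} = -5 + A$
$v = - \frac{34}{7}$ ($v = \frac{2}{7} - \frac{\left(\left(-5 - -15\right) + \left(-5 + 1\right)\right)^{2}}{7} = \frac{2}{7} - \frac{\left(\left(-5 + 15\right) - 4\right)^{2}}{7} = \frac{2}{7} - \frac{\left(10 - 4\right)^{2}}{7} = \frac{2}{7} - \frac{6^{2}}{7} = \frac{2}{7} - \frac{36}{7} = - \frac{34}{7} \approx -4.8571$)
$\sqrt{D + v} = \sqrt{45460 - \frac{34}{7}} = \sqrt{\frac{318186}{7}} = \frac{3 \sqrt{247478}}{7}$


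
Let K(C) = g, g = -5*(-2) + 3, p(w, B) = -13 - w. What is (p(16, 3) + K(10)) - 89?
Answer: -105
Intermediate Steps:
g = 13 (g = 10 + 3 = 13)
K(C) = 13
(p(16, 3) + K(10)) - 89 = ((-13 - 1*16) + 13) - 89 = ((-13 - 16) + 13) - 89 = (-29 + 13) - 89 = -16 - 89 = -105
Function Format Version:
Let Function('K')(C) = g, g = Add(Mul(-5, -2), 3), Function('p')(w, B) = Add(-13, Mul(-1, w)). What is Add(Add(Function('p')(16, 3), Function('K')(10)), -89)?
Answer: -105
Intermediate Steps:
g = 13 (g = Add(10, 3) = 13)
Function('K')(C) = 13
Add(Add(Function('p')(16, 3), Function('K')(10)), -89) = Add(Add(Add(-13, Mul(-1, 16)), 13), -89) = Add(Add(Add(-13, -16), 13), -89) = Add(Add(-29, 13), -89) = Add(-16, -89) = -105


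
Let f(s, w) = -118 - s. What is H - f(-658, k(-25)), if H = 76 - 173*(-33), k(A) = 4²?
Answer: 5245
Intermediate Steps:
k(A) = 16
H = 5785 (H = 76 + 5709 = 5785)
H - f(-658, k(-25)) = 5785 - (-118 - 1*(-658)) = 5785 - (-118 + 658) = 5785 - 1*540 = 5785 - 540 = 5245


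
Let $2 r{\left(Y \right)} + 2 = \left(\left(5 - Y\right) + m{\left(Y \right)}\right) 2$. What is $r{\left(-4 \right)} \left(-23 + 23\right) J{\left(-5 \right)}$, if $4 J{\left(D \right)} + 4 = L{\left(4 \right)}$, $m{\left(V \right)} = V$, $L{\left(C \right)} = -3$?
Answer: $0$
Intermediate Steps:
$J{\left(D \right)} = - \frac{7}{4}$ ($J{\left(D \right)} = -1 + \frac{1}{4} \left(-3\right) = -1 - \frac{3}{4} = - \frac{7}{4}$)
$r{\left(Y \right)} = 4$ ($r{\left(Y \right)} = -1 + \frac{\left(\left(5 - Y\right) + Y\right) 2}{2} = -1 + \frac{5 \cdot 2}{2} = -1 + \frac{1}{2} \cdot 10 = -1 + 5 = 4$)
$r{\left(-4 \right)} \left(-23 + 23\right) J{\left(-5 \right)} = 4 \left(-23 + 23\right) \left(- \frac{7}{4}\right) = 4 \cdot 0 \left(- \frac{7}{4}\right) = 0 \left(- \frac{7}{4}\right) = 0$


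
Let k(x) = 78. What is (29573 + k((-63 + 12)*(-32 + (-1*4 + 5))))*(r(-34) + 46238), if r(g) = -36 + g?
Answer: 1368927368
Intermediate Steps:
(29573 + k((-63 + 12)*(-32 + (-1*4 + 5))))*(r(-34) + 46238) = (29573 + 78)*((-36 - 34) + 46238) = 29651*(-70 + 46238) = 29651*46168 = 1368927368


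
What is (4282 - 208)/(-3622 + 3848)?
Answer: 2037/113 ≈ 18.027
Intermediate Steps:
(4282 - 208)/(-3622 + 3848) = 4074/226 = 4074*(1/226) = 2037/113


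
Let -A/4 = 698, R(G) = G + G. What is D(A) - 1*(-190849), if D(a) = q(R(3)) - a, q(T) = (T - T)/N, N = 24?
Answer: 193641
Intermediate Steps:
R(G) = 2*G
A = -2792 (A = -4*698 = -2792)
q(T) = 0 (q(T) = (T - T)/24 = 0*(1/24) = 0)
D(a) = -a (D(a) = 0 - a = -a)
D(A) - 1*(-190849) = -1*(-2792) - 1*(-190849) = 2792 + 190849 = 193641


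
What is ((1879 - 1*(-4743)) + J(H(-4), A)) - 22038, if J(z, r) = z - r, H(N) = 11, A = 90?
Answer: -15495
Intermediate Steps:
((1879 - 1*(-4743)) + J(H(-4), A)) - 22038 = ((1879 - 1*(-4743)) + (11 - 1*90)) - 22038 = ((1879 + 4743) + (11 - 90)) - 22038 = (6622 - 79) - 22038 = 6543 - 22038 = -15495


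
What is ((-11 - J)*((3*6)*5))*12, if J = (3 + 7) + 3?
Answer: -25920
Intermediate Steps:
J = 13 (J = 10 + 3 = 13)
((-11 - J)*((3*6)*5))*12 = ((-11 - 1*13)*((3*6)*5))*12 = ((-11 - 13)*(18*5))*12 = -24*90*12 = -2160*12 = -25920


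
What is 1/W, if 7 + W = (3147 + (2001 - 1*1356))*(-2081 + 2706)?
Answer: 1/2369993 ≈ 4.2194e-7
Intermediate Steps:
W = 2369993 (W = -7 + (3147 + (2001 - 1*1356))*(-2081 + 2706) = -7 + (3147 + (2001 - 1356))*625 = -7 + (3147 + 645)*625 = -7 + 3792*625 = -7 + 2370000 = 2369993)
1/W = 1/2369993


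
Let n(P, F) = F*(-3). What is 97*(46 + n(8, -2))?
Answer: 5044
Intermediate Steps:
n(P, F) = -3*F
97*(46 + n(8, -2)) = 97*(46 - 3*(-2)) = 97*(46 + 6) = 97*52 = 5044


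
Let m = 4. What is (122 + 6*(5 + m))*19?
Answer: 3344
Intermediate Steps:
(122 + 6*(5 + m))*19 = (122 + 6*(5 + 4))*19 = (122 + 6*9)*19 = (122 + 54)*19 = 176*19 = 3344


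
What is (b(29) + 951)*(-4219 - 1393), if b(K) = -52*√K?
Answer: -5337012 + 291824*√29 ≈ -3.7655e+6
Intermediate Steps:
(b(29) + 951)*(-4219 - 1393) = (-52*√29 + 951)*(-4219 - 1393) = (951 - 52*√29)*(-5612) = -5337012 + 291824*√29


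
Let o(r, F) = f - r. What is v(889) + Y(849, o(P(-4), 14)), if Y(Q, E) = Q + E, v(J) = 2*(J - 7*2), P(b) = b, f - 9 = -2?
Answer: 2610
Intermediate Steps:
f = 7 (f = 9 - 2 = 7)
o(r, F) = 7 - r
v(J) = -28 + 2*J (v(J) = 2*(J - 14) = 2*(-14 + J) = -28 + 2*J)
Y(Q, E) = E + Q
v(889) + Y(849, o(P(-4), 14)) = (-28 + 2*889) + ((7 - 1*(-4)) + 849) = (-28 + 1778) + ((7 + 4) + 849) = 1750 + (11 + 849) = 1750 + 860 = 2610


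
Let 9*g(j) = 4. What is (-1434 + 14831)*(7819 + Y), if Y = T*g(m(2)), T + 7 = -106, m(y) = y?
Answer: 936704843/9 ≈ 1.0408e+8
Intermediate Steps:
g(j) = 4/9 (g(j) = (⅑)*4 = 4/9)
T = -113 (T = -7 - 106 = -113)
Y = -452/9 (Y = -113*4/9 = -452/9 ≈ -50.222)
(-1434 + 14831)*(7819 + Y) = (-1434 + 14831)*(7819 - 452/9) = 13397*(69919/9) = 936704843/9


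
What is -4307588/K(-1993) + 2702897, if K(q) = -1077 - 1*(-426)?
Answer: 1763893535/651 ≈ 2.7095e+6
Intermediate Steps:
K(q) = -651 (K(q) = -1077 + 426 = -651)
-4307588/K(-1993) + 2702897 = -4307588/(-651) + 2702897 = -4307588*(-1/651) + 2702897 = 4307588/651 + 2702897 = 1763893535/651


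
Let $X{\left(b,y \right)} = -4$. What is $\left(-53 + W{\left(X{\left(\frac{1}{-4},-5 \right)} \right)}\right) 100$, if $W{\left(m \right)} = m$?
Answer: $-5700$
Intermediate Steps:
$\left(-53 + W{\left(X{\left(\frac{1}{-4},-5 \right)} \right)}\right) 100 = \left(-53 - 4\right) 100 = \left(-57\right) 100 = -5700$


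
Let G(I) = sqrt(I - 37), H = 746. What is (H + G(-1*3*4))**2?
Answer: 556467 + 10444*I ≈ 5.5647e+5 + 10444.0*I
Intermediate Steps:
G(I) = sqrt(-37 + I)
(H + G(-1*3*4))**2 = (746 + sqrt(-37 - 1*3*4))**2 = (746 + sqrt(-37 - 3*4))**2 = (746 + sqrt(-37 - 12))**2 = (746 + sqrt(-49))**2 = (746 + 7*I)**2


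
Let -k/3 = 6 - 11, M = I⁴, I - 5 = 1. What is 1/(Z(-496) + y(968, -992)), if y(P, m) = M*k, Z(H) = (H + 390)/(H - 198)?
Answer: 347/6745733 ≈ 5.1440e-5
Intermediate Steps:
I = 6 (I = 5 + 1 = 6)
M = 1296 (M = 6⁴ = 1296)
k = 15 (k = -3*(6 - 11) = -3*(-5) = 15)
Z(H) = (390 + H)/(-198 + H)
y(P, m) = 19440 (y(P, m) = 1296*15 = 19440)
1/(Z(-496) + y(968, -992)) = 1/((390 - 496)/(-198 - 496) + 19440) = 1/(-106/(-694) + 19440) = 1/(-1/694*(-106) + 19440) = 1/(53/347 + 19440) = 1/(6745733/347) = 347/6745733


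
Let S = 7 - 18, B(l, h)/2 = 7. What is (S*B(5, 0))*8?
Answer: -1232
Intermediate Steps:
B(l, h) = 14 (B(l, h) = 2*7 = 14)
S = -11
(S*B(5, 0))*8 = -11*14*8 = -154*8 = -1232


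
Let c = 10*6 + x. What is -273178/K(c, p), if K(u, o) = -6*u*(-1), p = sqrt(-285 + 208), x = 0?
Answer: -136589/180 ≈ -758.83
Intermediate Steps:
c = 60 (c = 10*6 + 0 = 60 + 0 = 60)
p = I*sqrt(77) (p = sqrt(-77) = I*sqrt(77) ≈ 8.775*I)
K(u, o) = 6*u
-273178/K(c, p) = -273178/(6*60) = -273178/360 = -273178*1/360 = -136589/180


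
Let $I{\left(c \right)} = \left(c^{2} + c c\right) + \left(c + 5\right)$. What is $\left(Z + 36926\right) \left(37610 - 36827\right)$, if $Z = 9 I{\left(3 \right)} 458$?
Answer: $112828734$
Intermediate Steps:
$I{\left(c \right)} = 5 + c + 2 c^{2}$ ($I{\left(c \right)} = \left(c^{2} + c^{2}\right) + \left(5 + c\right) = 2 c^{2} + \left(5 + c\right) = 5 + c + 2 c^{2}$)
$Z = 107172$ ($Z = 9 \left(5 + 3 + 2 \cdot 3^{2}\right) 458 = 9 \left(5 + 3 + 2 \cdot 9\right) 458 = 9 \left(5 + 3 + 18\right) 458 = 9 \cdot 26 \cdot 458 = 234 \cdot 458 = 107172$)
$\left(Z + 36926\right) \left(37610 - 36827\right) = \left(107172 + 36926\right) \left(37610 - 36827\right) = 144098 \cdot 783 = 112828734$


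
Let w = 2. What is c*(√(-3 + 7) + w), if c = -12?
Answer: -48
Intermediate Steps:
c*(√(-3 + 7) + w) = -12*(√(-3 + 7) + 2) = -12*(√4 + 2) = -12*(2 + 2) = -12*4 = -48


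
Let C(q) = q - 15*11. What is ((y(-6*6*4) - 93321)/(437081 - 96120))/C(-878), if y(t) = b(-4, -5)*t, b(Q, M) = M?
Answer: 92601/355622323 ≈ 0.00026039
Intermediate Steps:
C(q) = -165 + q (C(q) = q - 165 = -165 + q)
y(t) = -5*t
((y(-6*6*4) - 93321)/(437081 - 96120))/C(-878) = ((-5*(-6*6)*4 - 93321)/(437081 - 96120))/(-165 - 878) = ((-(-180)*4 - 93321)/340961)/(-1043) = ((-5*(-144) - 93321)*(1/340961))*(-1/1043) = ((720 - 93321)*(1/340961))*(-1/1043) = -92601*1/340961*(-1/1043) = -92601/340961*(-1/1043) = 92601/355622323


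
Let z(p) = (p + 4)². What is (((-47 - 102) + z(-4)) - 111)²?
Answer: 67600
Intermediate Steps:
z(p) = (4 + p)²
(((-47 - 102) + z(-4)) - 111)² = (((-47 - 102) + (4 - 4)²) - 111)² = ((-149 + 0²) - 111)² = ((-149 + 0) - 111)² = (-149 - 111)² = (-260)² = 67600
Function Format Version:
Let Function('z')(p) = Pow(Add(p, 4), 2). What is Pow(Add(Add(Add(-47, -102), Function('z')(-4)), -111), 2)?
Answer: 67600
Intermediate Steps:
Function('z')(p) = Pow(Add(4, p), 2)
Pow(Add(Add(Add(-47, -102), Function('z')(-4)), -111), 2) = Pow(Add(Add(Add(-47, -102), Pow(Add(4, -4), 2)), -111), 2) = Pow(Add(Add(-149, Pow(0, 2)), -111), 2) = Pow(Add(Add(-149, 0), -111), 2) = Pow(Add(-149, -111), 2) = Pow(-260, 2) = 67600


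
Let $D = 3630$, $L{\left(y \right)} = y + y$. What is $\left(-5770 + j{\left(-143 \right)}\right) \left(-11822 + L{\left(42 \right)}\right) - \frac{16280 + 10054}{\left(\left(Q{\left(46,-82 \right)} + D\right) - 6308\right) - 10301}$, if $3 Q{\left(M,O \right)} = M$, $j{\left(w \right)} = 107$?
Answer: $\frac{2585174064956}{38891} \approx 6.6472 \cdot 10^{7}$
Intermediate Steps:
$L{\left(y \right)} = 2 y$
$Q{\left(M,O \right)} = \frac{M}{3}$
$\left(-5770 + j{\left(-143 \right)}\right) \left(-11822 + L{\left(42 \right)}\right) - \frac{16280 + 10054}{\left(\left(Q{\left(46,-82 \right)} + D\right) - 6308\right) - 10301} = \left(-5770 + 107\right) \left(-11822 + 2 \cdot 42\right) - \frac{16280 + 10054}{\left(\left(\frac{1}{3} \cdot 46 + 3630\right) - 6308\right) - 10301} = - 5663 \left(-11822 + 84\right) - \frac{26334}{\left(\left(\frac{46}{3} + 3630\right) - 6308\right) - 10301} = \left(-5663\right) \left(-11738\right) - \frac{26334}{\left(\frac{10936}{3} - 6308\right) - 10301} = 66472294 - \frac{26334}{- \frac{7988}{3} - 10301} = 66472294 - \frac{26334}{- \frac{38891}{3}} = 66472294 - 26334 \left(- \frac{3}{38891}\right) = 66472294 - - \frac{79002}{38891} = 66472294 + \frac{79002}{38891} = \frac{2585174064956}{38891}$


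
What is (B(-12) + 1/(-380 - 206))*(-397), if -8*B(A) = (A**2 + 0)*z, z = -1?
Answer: -4187159/586 ≈ -7145.3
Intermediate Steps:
B(A) = A**2/8 (B(A) = -(A**2 + 0)*(-1)/8 = -A**2*(-1)/8 = -(-1)*A**2/8 = A**2/8)
(B(-12) + 1/(-380 - 206))*(-397) = ((1/8)*(-12)**2 + 1/(-380 - 206))*(-397) = ((1/8)*144 + 1/(-586))*(-397) = (18 - 1/586)*(-397) = (10547/586)*(-397) = -4187159/586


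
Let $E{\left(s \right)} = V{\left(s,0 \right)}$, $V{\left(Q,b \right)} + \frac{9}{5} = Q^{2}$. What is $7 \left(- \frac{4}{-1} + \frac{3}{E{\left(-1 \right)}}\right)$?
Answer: $\frac{7}{4} \approx 1.75$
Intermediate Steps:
$V{\left(Q,b \right)} = - \frac{9}{5} + Q^{2}$
$E{\left(s \right)} = - \frac{9}{5} + s^{2}$
$7 \left(- \frac{4}{-1} + \frac{3}{E{\left(-1 \right)}}\right) = 7 \left(- \frac{4}{-1} + \frac{3}{- \frac{9}{5} + \left(-1\right)^{2}}\right) = 7 \left(\left(-4\right) \left(-1\right) + \frac{3}{- \frac{9}{5} + 1}\right) = 7 \left(4 + \frac{3}{- \frac{4}{5}}\right) = 7 \left(4 + 3 \left(- \frac{5}{4}\right)\right) = 7 \left(4 - \frac{15}{4}\right) = 7 \cdot \frac{1}{4} = \frac{7}{4}$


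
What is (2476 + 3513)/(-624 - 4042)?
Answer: -5989/4666 ≈ -1.2835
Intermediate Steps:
(2476 + 3513)/(-624 - 4042) = 5989/(-4666) = 5989*(-1/4666) = -5989/4666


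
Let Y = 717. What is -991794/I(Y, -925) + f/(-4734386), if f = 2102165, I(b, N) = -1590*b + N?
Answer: 2297059960909/5401721378630 ≈ 0.42525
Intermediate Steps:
I(b, N) = N - 1590*b
-991794/I(Y, -925) + f/(-4734386) = -991794/(-925 - 1590*717) + 2102165/(-4734386) = -991794/(-925 - 1140030) + 2102165*(-1/4734386) = -991794/(-1140955) - 2102165/4734386 = -991794*(-1/1140955) - 2102165/4734386 = 991794/1140955 - 2102165/4734386 = 2297059960909/5401721378630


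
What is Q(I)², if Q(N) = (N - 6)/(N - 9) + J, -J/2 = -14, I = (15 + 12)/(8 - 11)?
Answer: 29929/36 ≈ 831.36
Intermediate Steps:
I = -9 (I = 27/(-3) = 27*(-⅓) = -9)
J = 28 (J = -2*(-14) = 28)
Q(N) = 28 + (-6 + N)/(-9 + N) (Q(N) = (N - 6)/(N - 9) + 28 = (-6 + N)/(-9 + N) + 28 = 28 + (-6 + N)/(-9 + N))
Q(I)² = ((-258 + 29*(-9))/(-9 - 9))² = ((-258 - 261)/(-18))² = (-1/18*(-519))² = (173/6)² = 29929/36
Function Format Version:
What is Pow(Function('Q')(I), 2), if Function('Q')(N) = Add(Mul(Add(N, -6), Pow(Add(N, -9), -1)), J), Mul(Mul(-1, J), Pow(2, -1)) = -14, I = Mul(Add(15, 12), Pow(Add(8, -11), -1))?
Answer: Rational(29929, 36) ≈ 831.36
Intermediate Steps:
I = -9 (I = Mul(27, Pow(-3, -1)) = Mul(27, Rational(-1, 3)) = -9)
J = 28 (J = Mul(-2, -14) = 28)
Function('Q')(N) = Add(28, Mul(Pow(Add(-9, N), -1), Add(-6, N))) (Function('Q')(N) = Add(Mul(Add(N, -6), Pow(Add(N, -9), -1)), 28) = Add(Mul(Add(-6, N), Pow(Add(-9, N), -1)), 28) = Add(Mul(Pow(Add(-9, N), -1), Add(-6, N)), 28) = Add(28, Mul(Pow(Add(-9, N), -1), Add(-6, N))))
Pow(Function('Q')(I), 2) = Pow(Mul(Pow(Add(-9, -9), -1), Add(-258, Mul(29, -9))), 2) = Pow(Mul(Pow(-18, -1), Add(-258, -261)), 2) = Pow(Mul(Rational(-1, 18), -519), 2) = Pow(Rational(173, 6), 2) = Rational(29929, 36)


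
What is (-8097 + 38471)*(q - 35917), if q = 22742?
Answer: -400177450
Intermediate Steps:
(-8097 + 38471)*(q - 35917) = (-8097 + 38471)*(22742 - 35917) = 30374*(-13175) = -400177450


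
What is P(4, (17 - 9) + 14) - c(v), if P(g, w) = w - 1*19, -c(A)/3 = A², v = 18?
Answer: 975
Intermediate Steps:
c(A) = -3*A²
P(g, w) = -19 + w (P(g, w) = w - 19 = -19 + w)
P(4, (17 - 9) + 14) - c(v) = (-19 + ((17 - 9) + 14)) - (-3)*18² = (-19 + (8 + 14)) - (-3)*324 = (-19 + 22) - 1*(-972) = 3 + 972 = 975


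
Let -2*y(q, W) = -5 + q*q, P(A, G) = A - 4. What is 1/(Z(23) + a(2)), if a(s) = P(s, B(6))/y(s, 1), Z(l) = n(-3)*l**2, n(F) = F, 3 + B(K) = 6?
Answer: -1/1591 ≈ -0.00062854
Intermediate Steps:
B(K) = 3 (B(K) = -3 + 6 = 3)
Z(l) = -3*l**2
P(A, G) = -4 + A
y(q, W) = 5/2 - q**2/2 (y(q, W) = -(-5 + q*q)/2 = -(-5 + q**2)/2 = 5/2 - q**2/2)
a(s) = (-4 + s)/(5/2 - s**2/2)
1/(Z(23) + a(2)) = 1/(-3*23**2 + 2*(4 - 1*2)/(-5 + 2**2)) = 1/(-3*529 + 2*(4 - 2)/(-5 + 4)) = 1/(-1587 + 2*2/(-1)) = 1/(-1587 + 2*(-1)*2) = 1/(-1587 - 4) = 1/(-1591) = -1/1591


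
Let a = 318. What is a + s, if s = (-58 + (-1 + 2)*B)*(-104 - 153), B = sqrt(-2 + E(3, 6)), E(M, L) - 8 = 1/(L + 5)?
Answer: 15224 - 257*sqrt(737)/11 ≈ 14590.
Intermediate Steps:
E(M, L) = 8 + 1/(5 + L) (E(M, L) = 8 + 1/(L + 5) = 8 + 1/(5 + L))
B = sqrt(737)/11 (B = sqrt(-2 + (41 + 8*6)/(5 + 6)) = sqrt(-2 + (41 + 48)/11) = sqrt(-2 + (1/11)*89) = sqrt(-2 + 89/11) = sqrt(67/11) = sqrt(737)/11 ≈ 2.4680)
s = 14906 - 257*sqrt(737)/11 (s = (-58 + (-1 + 2)*(sqrt(737)/11))*(-104 - 153) = (-58 + 1*(sqrt(737)/11))*(-257) = (-58 + sqrt(737)/11)*(-257) = 14906 - 257*sqrt(737)/11 ≈ 14272.)
a + s = 318 + (14906 - 257*sqrt(737)/11) = 15224 - 257*sqrt(737)/11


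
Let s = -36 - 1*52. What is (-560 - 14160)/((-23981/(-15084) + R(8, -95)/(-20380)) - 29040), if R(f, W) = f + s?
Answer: 45251034624/89267522173 ≈ 0.50692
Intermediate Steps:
s = -88 (s = -36 - 52 = -88)
R(f, W) = -88 + f (R(f, W) = f - 88 = -88 + f)
(-560 - 14160)/((-23981/(-15084) + R(8, -95)/(-20380)) - 29040) = (-560 - 14160)/((-23981/(-15084) + (-88 + 8)/(-20380)) - 29040) = -14720/((-23981*(-1/15084) - 80*(-1/20380)) - 29040) = -14720/((23981/15084 + 4/1019) - 29040) = -14720/(24496975/15370596 - 29040) = -14720/(-446337610865/15370596) = -14720*(-15370596/446337610865) = 45251034624/89267522173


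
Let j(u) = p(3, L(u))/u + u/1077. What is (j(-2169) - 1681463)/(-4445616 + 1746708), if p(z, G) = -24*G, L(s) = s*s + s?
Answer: 146241613/242226993 ≈ 0.60374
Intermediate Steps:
L(s) = s + s² (L(s) = s² + s = s + s²)
j(u) = -24 - 25847*u/1077 (j(u) = (-24*u*(1 + u))/u + u/1077 = (-24*u*(1 + u))/u + u*(1/1077) = (-24 - 24*u) + u/1077 = -24 - 25847*u/1077)
(j(-2169) - 1681463)/(-4445616 + 1746708) = ((-24 - 25847/1077*(-2169)) - 1681463)/(-4445616 + 1746708) = ((-24 + 18687381/359) - 1681463)/(-2698908) = (18678765/359 - 1681463)*(-1/2698908) = -584966452/359*(-1/2698908) = 146241613/242226993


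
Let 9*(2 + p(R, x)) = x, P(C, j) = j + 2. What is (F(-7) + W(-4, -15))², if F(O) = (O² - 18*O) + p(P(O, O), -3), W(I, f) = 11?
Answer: 303601/9 ≈ 33733.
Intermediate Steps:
P(C, j) = 2 + j
p(R, x) = -2 + x/9
F(O) = -7/3 + O² - 18*O (F(O) = (O² - 18*O) + (-2 + (⅑)*(-3)) = (O² - 18*O) + (-2 - ⅓) = (O² - 18*O) - 7/3 = -7/3 + O² - 18*O)
(F(-7) + W(-4, -15))² = ((-7/3 + (-7)² - 18*(-7)) + 11)² = ((-7/3 + 49 + 126) + 11)² = (518/3 + 11)² = (551/3)² = 303601/9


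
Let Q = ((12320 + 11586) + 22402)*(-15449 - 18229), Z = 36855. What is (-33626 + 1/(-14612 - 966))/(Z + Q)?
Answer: 523825829/24294264389082 ≈ 2.1562e-5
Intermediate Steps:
Q = -1559560824 (Q = (23906 + 22402)*(-33678) = 46308*(-33678) = -1559560824)
(-33626 + 1/(-14612 - 966))/(Z + Q) = (-33626 + 1/(-14612 - 966))/(36855 - 1559560824) = (-33626 + 1/(-15578))/(-1559523969) = (-33626 - 1/15578)*(-1/1559523969) = -523825829/15578*(-1/1559523969) = 523825829/24294264389082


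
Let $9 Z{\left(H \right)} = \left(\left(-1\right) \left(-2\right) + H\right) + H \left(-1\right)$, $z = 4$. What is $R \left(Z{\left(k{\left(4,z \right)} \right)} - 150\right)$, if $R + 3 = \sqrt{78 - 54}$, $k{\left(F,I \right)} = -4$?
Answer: $\frac{1348}{3} - \frac{2696 \sqrt{6}}{9} \approx -284.42$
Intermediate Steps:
$R = -3 + 2 \sqrt{6}$ ($R = -3 + \sqrt{78 - 54} = -3 + \sqrt{24} = -3 + 2 \sqrt{6} \approx 1.899$)
$Z{\left(H \right)} = \frac{2}{9}$ ($Z{\left(H \right)} = \frac{\left(\left(-1\right) \left(-2\right) + H\right) + H \left(-1\right)}{9} = \frac{\left(2 + H\right) - H}{9} = \frac{1}{9} \cdot 2 = \frac{2}{9}$)
$R \left(Z{\left(k{\left(4,z \right)} \right)} - 150\right) = \left(-3 + 2 \sqrt{6}\right) \left(\frac{2}{9} - 150\right) = \left(-3 + 2 \sqrt{6}\right) \left(- \frac{1348}{9}\right) = \frac{1348}{3} - \frac{2696 \sqrt{6}}{9}$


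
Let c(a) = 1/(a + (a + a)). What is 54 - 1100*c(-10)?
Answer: 272/3 ≈ 90.667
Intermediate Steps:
c(a) = 1/(3*a) (c(a) = 1/(a + 2*a) = 1/(3*a))
54 - 1100*c(-10) = 54 - 1100/(3*(-10)) = 54 - 1100*(-1)/(3*10) = 54 - 1100*(-1/30) = 54 + 110/3 = 272/3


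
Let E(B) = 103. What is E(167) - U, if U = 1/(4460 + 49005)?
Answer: 5506894/53465 ≈ 103.00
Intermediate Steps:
U = 1/53465 ≈ 1.8704e-5
E(167) - U = 103 - 1*1/53465 = 103 - 1/53465 = 5506894/53465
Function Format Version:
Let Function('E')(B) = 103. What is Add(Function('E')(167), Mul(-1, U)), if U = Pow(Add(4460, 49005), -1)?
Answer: Rational(5506894, 53465) ≈ 103.00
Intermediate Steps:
U = Rational(1, 53465) (U = Pow(53465, -1) = Rational(1, 53465) ≈ 1.8704e-5)
Add(Function('E')(167), Mul(-1, U)) = Add(103, Mul(-1, Rational(1, 53465))) = Add(103, Rational(-1, 53465)) = Rational(5506894, 53465)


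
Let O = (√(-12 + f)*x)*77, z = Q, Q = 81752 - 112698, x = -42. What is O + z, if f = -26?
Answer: -30946 - 3234*I*√38 ≈ -30946.0 - 19936.0*I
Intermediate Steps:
Q = -30946
z = -30946
O = -3234*I*√38 (O = (√(-12 - 26)*(-42))*77 = (√(-38)*(-42))*77 = ((I*√38)*(-42))*77 = -42*I*√38*77 = -3234*I*√38 ≈ -19936.0*I)
O + z = -3234*I*√38 - 30946 = -30946 - 3234*I*√38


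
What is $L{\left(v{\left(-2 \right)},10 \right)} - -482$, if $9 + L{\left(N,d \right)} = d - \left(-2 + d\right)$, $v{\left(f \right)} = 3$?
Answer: $475$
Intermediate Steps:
$L{\left(N,d \right)} = -7$ ($L{\left(N,d \right)} = -9 + \left(d - \left(-2 + d\right)\right) = -9 + 2 = -7$)
$L{\left(v{\left(-2 \right)},10 \right)} - -482 = -7 - -482 = -7 + 482 = 475$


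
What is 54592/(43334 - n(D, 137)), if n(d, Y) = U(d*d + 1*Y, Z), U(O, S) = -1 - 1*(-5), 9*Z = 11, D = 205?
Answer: 27296/21665 ≈ 1.2599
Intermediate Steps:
Z = 11/9 (Z = (⅑)*11 = 11/9 ≈ 1.2222)
U(O, S) = 4 (U(O, S) = -1 + 5 = 4)
n(d, Y) = 4
54592/(43334 - n(D, 137)) = 54592/(43334 - 1*4) = 54592/(43334 - 4) = 54592/43330 = 54592*(1/43330) = 27296/21665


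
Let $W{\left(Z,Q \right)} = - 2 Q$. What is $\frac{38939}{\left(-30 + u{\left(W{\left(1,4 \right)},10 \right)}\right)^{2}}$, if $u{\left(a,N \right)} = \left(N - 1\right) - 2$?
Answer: $\frac{1693}{23} \approx 73.609$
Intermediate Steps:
$u{\left(a,N \right)} = -3 + N$ ($u{\left(a,N \right)} = \left(-1 + N\right) - 2 = -3 + N$)
$\frac{38939}{\left(-30 + u{\left(W{\left(1,4 \right)},10 \right)}\right)^{2}} = \frac{38939}{\left(-30 + \left(-3 + 10\right)\right)^{2}} = \frac{38939}{\left(-30 + 7\right)^{2}} = \frac{38939}{\left(-23\right)^{2}} = \frac{38939}{529} = 38939 \cdot \frac{1}{529} = \frac{1693}{23}$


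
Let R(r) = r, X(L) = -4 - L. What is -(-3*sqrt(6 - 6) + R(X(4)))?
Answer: 8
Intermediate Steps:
-(-3*sqrt(6 - 6) + R(X(4))) = -(-3*sqrt(6 - 6) + (-4 - 1*4)) = -(-3*sqrt(0) + (-4 - 4)) = -(-3*0 - 8) = -(0 - 8) = -1*(-8) = 8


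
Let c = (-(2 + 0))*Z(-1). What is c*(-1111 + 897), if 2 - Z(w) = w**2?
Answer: 428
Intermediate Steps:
Z(w) = 2 - w**2
c = -2 (c = (-(2 + 0))*(2 - 1*(-1)**2) = (-1*2)*(2 - 1*1) = -2*(2 - 1) = -2*1 = -2)
c*(-1111 + 897) = -2*(-1111 + 897) = -2*(-214) = 428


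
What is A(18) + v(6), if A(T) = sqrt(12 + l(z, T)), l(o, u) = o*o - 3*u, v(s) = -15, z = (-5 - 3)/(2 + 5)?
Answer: -15 + I*sqrt(1994)/7 ≈ -15.0 + 6.3792*I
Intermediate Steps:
z = -8/7 ≈ -1.1429
l(o, u) = o**2 - 3*u
A(T) = sqrt(652/49 - 3*T) (A(T) = sqrt(12 + ((-8/7)**2 - 3*T)) = sqrt(12 + (64/49 - 3*T)) = sqrt(652/49 - 3*T))
A(18) + v(6) = sqrt(652 - 147*18)/7 - 15 = sqrt(652 - 2646)/7 - 15 = sqrt(-1994)/7 - 15 = (I*sqrt(1994))/7 - 15 = I*sqrt(1994)/7 - 15 = -15 + I*sqrt(1994)/7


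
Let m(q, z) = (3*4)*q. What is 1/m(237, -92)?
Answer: 1/2844 ≈ 0.00035162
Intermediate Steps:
m(q, z) = 12*q
1/m(237, -92) = 1/(12*237) = 1/2844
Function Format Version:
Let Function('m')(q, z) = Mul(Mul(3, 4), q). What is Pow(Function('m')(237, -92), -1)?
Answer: Rational(1, 2844) ≈ 0.00035162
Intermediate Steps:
Function('m')(q, z) = Mul(12, q)
Pow(Function('m')(237, -92), -1) = Pow(Mul(12, 237), -1) = Pow(2844, -1) = Rational(1, 2844)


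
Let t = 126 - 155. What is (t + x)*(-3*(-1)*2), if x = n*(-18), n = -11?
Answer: 1014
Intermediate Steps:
x = 198 (x = -11*(-18) = 198)
t = -29
(t + x)*(-3*(-1)*2) = (-29 + 198)*(-3*(-1)*2) = 169*(3*2) = 169*6 = 1014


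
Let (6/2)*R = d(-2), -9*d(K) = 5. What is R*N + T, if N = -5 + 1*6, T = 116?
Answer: 3127/27 ≈ 115.81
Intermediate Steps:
d(K) = -5/9 (d(K) = -⅑*5 = -5/9)
R = -5/27 (R = (⅓)*(-5/9) = -5/27 ≈ -0.18519)
N = 1 (N = -5 + 6 = 1)
R*N + T = -5/27*1 + 116 = -5/27 + 116 = 3127/27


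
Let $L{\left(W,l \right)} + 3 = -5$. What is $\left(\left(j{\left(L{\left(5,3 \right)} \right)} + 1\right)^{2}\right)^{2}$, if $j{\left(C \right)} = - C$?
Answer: $6561$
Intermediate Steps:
$L{\left(W,l \right)} = -8$ ($L{\left(W,l \right)} = -3 - 5 = -8$)
$\left(\left(j{\left(L{\left(5,3 \right)} \right)} + 1\right)^{2}\right)^{2} = \left(\left(\left(-1\right) \left(-8\right) + 1\right)^{2}\right)^{2} = \left(\left(8 + 1\right)^{2}\right)^{2} = \left(9^{2}\right)^{2} = 81^{2} = 6561$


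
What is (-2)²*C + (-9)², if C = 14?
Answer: 137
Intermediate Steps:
(-2)²*C + (-9)² = (-2)²*14 + (-9)² = 4*14 + 81 = 56 + 81 = 137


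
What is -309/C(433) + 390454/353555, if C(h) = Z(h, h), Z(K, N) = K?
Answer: 59818087/153089315 ≈ 0.39074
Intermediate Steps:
C(h) = h
-309/C(433) + 390454/353555 = -309/433 + 390454/353555 = 59818087/153089315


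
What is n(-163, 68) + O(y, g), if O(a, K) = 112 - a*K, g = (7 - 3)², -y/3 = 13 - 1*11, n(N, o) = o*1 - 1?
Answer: 275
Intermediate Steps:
n(N, o) = -1 + o (n(N, o) = o - 1 = -1 + o)
y = -6 (y = -3*(13 - 1*11) = -3*(13 - 11) = -3*2 = -6)
g = 16 (g = 4² = 16)
O(a, K) = 112 - K*a
n(-163, 68) + O(y, g) = (-1 + 68) + (112 - 1*16*(-6)) = 67 + (112 + 96) = 67 + 208 = 275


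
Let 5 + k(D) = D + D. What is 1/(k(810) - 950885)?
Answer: -1/949270 ≈ -1.0534e-6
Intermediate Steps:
k(D) = -5 + 2*D (k(D) = -5 + (D + D) = -5 + 2*D)
1/(k(810) - 950885) = 1/((-5 + 2*810) - 950885) = 1/((-5 + 1620) - 950885) = 1/(1615 - 950885) = 1/(-949270) = -1/949270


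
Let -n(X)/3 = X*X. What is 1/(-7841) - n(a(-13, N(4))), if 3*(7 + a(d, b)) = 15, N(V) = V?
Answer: 94091/7841 ≈ 12.000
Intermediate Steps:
a(d, b) = -2 (a(d, b) = -7 + (⅓)*15 = -7 + 5 = -2)
n(X) = -3*X² (n(X) = -3*X*X = -3*X²)
1/(-7841) - n(a(-13, N(4))) = 1/(-7841) - (-3)*(-2)² = -1/7841 - (-3)*4 = -1/7841 - 1*(-12) = -1/7841 + 12 = 94091/7841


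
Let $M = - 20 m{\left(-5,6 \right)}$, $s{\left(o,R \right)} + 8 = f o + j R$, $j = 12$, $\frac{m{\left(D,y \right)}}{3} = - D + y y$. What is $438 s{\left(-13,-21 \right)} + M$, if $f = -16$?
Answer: $-25236$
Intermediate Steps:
$m{\left(D,y \right)} = - 3 D + 3 y^{2}$ ($m{\left(D,y \right)} = 3 \left(- D + y y\right) = 3 \left(- D + y^{2}\right) = 3 \left(y^{2} - D\right) = - 3 D + 3 y^{2}$)
$s{\left(o,R \right)} = -8 - 16 o + 12 R$ ($s{\left(o,R \right)} = -8 + \left(- 16 o + 12 R\right) = -8 - 16 o + 12 R$)
$M = -2460$ ($M = - 20 \left(\left(-3\right) \left(-5\right) + 3 \cdot 6^{2}\right) = - 20 \left(15 + 3 \cdot 36\right) = - 20 \left(15 + 108\right) = \left(-20\right) 123 = -2460$)
$438 s{\left(-13,-21 \right)} + M = 438 \left(-8 - -208 + 12 \left(-21\right)\right) - 2460 = 438 \left(-8 + 208 - 252\right) - 2460 = 438 \left(-52\right) - 2460 = -22776 - 2460 = -25236$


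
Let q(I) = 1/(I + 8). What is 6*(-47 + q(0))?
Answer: -1125/4 ≈ -281.25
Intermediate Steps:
q(I) = 1/(8 + I)
6*(-47 + q(0)) = 6*(-47 + 1/(8 + 0)) = 6*(-47 + 1/8) = 6*(-47 + ⅛) = 6*(-375/8) = -1125/4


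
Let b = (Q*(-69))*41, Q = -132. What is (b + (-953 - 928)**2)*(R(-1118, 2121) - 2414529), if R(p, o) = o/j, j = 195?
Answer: -613899164484342/65 ≈ -9.4446e+12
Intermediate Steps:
b = 373428 (b = -132*(-69)*41 = 9108*41 = 373428)
R(p, o) = o/195
(b + (-953 - 928)**2)*(R(-1118, 2121) - 2414529) = (373428 + (-953 - 928)**2)*((1/195)*2121 - 2414529) = (373428 + (-1881)**2)*(707/65 - 2414529) = (373428 + 3538161)*(-156943678/65) = 3911589*(-156943678/65) = -613899164484342/65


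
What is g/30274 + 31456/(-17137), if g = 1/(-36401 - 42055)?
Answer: -74713565967601/40703407289328 ≈ -1.8356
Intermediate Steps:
g = -1/78456 (g = 1/(-78456) = -1/78456 ≈ -1.2746e-5)
g/30274 + 31456/(-17137) = -1/78456/30274 + 31456/(-17137) = -1/78456*1/30274 + 31456*(-1/17137) = -1/2375176944 - 31456/17137 = -74713565967601/40703407289328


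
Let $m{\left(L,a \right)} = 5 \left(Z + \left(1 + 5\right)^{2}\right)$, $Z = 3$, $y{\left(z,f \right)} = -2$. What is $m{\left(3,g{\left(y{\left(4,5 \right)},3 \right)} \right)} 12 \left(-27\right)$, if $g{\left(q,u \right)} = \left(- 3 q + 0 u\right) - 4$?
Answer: $-63180$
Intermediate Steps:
$g{\left(q,u \right)} = -4 - 3 q$ ($g{\left(q,u \right)} = \left(- 3 q + 0\right) - 4 = - 3 q - 4 = -4 - 3 q$)
$m{\left(L,a \right)} = 195$ ($m{\left(L,a \right)} = 5 \left(3 + \left(1 + 5\right)^{2}\right) = 5 \left(3 + 6^{2}\right) = 5 \left(3 + 36\right) = 5 \cdot 39 = 195$)
$m{\left(3,g{\left(y{\left(4,5 \right)},3 \right)} \right)} 12 \left(-27\right) = 195 \cdot 12 \left(-27\right) = 2340 \left(-27\right) = -63180$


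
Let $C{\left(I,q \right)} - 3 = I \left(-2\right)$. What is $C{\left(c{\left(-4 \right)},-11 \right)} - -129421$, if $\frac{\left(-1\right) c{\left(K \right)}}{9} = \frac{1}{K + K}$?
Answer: $\frac{517687}{4} \approx 1.2942 \cdot 10^{5}$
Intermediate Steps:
$c{\left(K \right)} = - \frac{9}{2 K}$ ($c{\left(K \right)} = - \frac{9}{K + K} = - \frac{9}{2 K}$)
$C{\left(I,q \right)} = 3 - 2 I$ ($C{\left(I,q \right)} = 3 + I \left(-2\right) = 3 - 2 I$)
$C{\left(c{\left(-4 \right)},-11 \right)} - -129421 = \left(3 - 2 \left(- \frac{9}{2 \left(-4\right)}\right)\right) - -129421 = \left(3 - 2 \left(\left(- \frac{9}{2}\right) \left(- \frac{1}{4}\right)\right)\right) + 129421 = \left(3 - \frac{9}{4}\right) + 129421 = \frac{3}{4} + 129421 = \frac{517687}{4}$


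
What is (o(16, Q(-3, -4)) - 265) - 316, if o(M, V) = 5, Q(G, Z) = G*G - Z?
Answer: -576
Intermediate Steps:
Q(G, Z) = G² - Z
(o(16, Q(-3, -4)) - 265) - 316 = (5 - 265) - 316 = -260 - 316 = -576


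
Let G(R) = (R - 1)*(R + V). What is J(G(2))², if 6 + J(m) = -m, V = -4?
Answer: 16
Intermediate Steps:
G(R) = (-1 + R)*(-4 + R) (G(R) = (R - 1)*(R - 4) = (-1 + R)*(-4 + R))
J(m) = -6 - m
J(G(2))² = (-6 - (4 + 2² - 5*2))² = (-6 - (4 + 4 - 10))² = (-6 - 1*(-2))² = (-6 + 2)² = (-4)² = 16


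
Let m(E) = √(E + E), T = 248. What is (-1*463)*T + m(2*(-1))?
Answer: -114824 + 2*I ≈ -1.1482e+5 + 2.0*I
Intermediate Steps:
m(E) = √2*√E (m(E) = √(2*E) = √2*√E)
(-1*463)*T + m(2*(-1)) = -1*463*248 + √2*√(2*(-1)) = -463*248 + √2*√(-2) = -114824 + √2*(I*√2) = -114824 + 2*I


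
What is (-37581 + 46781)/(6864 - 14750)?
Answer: -4600/3943 ≈ -1.1666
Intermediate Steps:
(-37581 + 46781)/(6864 - 14750) = 9200/(-7886) = 9200*(-1/7886) = -4600/3943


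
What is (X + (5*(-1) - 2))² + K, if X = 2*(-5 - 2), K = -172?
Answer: 269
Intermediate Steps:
X = -14 (X = 2*(-7) = -14)
(X + (5*(-1) - 2))² + K = (-14 + (5*(-1) - 2))² - 172 = (-14 + (-5 - 2))² - 172 = (-14 - 7)² - 172 = (-21)² - 172 = 441 - 172 = 269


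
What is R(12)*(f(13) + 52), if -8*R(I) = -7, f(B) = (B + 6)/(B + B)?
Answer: 9597/208 ≈ 46.139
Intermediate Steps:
f(B) = (6 + B)/(2*B) (f(B) = (6 + B)/((2*B)) = (6 + B)*(1/(2*B)) = (6 + B)/(2*B))
R(I) = 7/8 (R(I) = -⅛*(-7) = 7/8)
R(12)*(f(13) + 52) = 7*((½)*(6 + 13)/13 + 52)/8 = 7*((½)*(1/13)*19 + 52)/8 = 7*(19/26 + 52)/8 = (7/8)*(1371/26) = 9597/208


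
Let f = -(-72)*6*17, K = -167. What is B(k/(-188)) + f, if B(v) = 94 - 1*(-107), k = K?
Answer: 7545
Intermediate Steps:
k = -167
B(v) = 201 (B(v) = 94 + 107 = 201)
f = 7344 (f = -18*(-24)*17 = 432*17 = 7344)
B(k/(-188)) + f = 201 + 7344 = 7545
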